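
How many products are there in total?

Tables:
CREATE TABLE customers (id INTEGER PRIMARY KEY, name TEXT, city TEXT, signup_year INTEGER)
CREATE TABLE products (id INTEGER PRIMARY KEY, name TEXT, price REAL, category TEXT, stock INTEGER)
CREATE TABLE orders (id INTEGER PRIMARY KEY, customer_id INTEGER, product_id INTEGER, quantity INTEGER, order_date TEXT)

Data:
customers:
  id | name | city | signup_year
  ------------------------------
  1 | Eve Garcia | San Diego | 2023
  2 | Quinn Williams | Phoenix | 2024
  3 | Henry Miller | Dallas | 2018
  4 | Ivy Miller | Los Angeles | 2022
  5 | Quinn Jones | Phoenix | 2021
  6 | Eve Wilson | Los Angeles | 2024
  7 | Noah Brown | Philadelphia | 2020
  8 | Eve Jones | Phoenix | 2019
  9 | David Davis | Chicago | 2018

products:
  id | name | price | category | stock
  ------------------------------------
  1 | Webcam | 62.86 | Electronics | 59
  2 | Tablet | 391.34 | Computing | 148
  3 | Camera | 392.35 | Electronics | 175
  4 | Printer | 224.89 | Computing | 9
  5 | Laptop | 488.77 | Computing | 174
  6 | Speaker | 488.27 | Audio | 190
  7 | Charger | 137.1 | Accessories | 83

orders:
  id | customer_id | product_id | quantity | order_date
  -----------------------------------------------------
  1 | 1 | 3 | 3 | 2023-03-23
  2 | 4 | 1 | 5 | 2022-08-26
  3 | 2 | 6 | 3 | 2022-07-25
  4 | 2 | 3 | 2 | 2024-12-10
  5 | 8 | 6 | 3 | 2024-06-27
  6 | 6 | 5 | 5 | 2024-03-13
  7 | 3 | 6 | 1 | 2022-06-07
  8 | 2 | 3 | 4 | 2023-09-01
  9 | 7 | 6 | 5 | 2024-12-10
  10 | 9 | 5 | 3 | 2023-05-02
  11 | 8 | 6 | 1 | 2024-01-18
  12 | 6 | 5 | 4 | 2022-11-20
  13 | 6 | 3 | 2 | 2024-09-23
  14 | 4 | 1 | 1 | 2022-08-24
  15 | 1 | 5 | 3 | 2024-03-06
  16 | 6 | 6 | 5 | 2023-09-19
SELECT COUNT(*) FROM products

Execution result:
7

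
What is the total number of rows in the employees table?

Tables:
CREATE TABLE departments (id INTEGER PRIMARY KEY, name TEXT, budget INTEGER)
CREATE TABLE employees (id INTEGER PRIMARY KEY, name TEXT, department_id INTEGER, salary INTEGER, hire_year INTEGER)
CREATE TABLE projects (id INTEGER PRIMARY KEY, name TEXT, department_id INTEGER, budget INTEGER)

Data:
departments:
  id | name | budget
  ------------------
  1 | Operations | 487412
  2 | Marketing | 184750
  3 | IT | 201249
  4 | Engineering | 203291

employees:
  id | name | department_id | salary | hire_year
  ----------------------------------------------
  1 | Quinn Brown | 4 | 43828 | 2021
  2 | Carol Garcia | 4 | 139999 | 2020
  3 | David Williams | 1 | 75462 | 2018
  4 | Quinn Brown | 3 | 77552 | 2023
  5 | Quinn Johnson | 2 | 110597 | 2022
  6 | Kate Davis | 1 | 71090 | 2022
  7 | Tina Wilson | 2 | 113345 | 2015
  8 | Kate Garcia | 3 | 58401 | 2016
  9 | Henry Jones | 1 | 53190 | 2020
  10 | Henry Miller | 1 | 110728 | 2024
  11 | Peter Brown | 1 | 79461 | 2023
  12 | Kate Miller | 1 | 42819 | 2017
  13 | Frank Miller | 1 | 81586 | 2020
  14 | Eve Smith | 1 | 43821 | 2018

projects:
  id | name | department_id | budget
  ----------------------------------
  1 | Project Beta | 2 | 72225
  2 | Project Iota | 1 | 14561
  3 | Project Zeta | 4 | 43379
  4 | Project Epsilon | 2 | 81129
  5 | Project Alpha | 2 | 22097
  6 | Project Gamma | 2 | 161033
SELECT COUNT(*) FROM employees

Execution result:
14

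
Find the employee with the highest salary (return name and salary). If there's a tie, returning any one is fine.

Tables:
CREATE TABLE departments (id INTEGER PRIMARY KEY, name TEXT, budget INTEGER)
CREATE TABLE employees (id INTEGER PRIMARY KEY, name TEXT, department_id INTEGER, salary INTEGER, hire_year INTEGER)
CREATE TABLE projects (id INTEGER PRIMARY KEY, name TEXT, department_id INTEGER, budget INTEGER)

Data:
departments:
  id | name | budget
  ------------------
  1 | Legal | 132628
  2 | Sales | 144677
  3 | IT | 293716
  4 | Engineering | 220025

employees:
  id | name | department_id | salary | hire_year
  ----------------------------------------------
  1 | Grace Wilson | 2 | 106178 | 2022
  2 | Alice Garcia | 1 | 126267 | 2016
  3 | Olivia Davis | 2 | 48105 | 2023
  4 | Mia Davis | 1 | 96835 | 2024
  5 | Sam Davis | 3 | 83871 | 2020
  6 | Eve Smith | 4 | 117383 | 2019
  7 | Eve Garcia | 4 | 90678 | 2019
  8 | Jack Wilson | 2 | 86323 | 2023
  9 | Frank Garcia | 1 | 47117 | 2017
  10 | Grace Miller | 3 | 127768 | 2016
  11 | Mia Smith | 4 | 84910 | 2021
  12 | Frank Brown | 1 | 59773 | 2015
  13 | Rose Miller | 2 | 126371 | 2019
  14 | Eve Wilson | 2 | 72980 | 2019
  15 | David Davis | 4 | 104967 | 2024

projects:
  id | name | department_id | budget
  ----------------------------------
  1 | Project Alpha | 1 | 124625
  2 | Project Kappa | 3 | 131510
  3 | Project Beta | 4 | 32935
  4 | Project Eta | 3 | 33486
SELECT name, salary FROM employees ORDER BY salary DESC LIMIT 1

Execution result:
name | salary
Grace Miller | 127768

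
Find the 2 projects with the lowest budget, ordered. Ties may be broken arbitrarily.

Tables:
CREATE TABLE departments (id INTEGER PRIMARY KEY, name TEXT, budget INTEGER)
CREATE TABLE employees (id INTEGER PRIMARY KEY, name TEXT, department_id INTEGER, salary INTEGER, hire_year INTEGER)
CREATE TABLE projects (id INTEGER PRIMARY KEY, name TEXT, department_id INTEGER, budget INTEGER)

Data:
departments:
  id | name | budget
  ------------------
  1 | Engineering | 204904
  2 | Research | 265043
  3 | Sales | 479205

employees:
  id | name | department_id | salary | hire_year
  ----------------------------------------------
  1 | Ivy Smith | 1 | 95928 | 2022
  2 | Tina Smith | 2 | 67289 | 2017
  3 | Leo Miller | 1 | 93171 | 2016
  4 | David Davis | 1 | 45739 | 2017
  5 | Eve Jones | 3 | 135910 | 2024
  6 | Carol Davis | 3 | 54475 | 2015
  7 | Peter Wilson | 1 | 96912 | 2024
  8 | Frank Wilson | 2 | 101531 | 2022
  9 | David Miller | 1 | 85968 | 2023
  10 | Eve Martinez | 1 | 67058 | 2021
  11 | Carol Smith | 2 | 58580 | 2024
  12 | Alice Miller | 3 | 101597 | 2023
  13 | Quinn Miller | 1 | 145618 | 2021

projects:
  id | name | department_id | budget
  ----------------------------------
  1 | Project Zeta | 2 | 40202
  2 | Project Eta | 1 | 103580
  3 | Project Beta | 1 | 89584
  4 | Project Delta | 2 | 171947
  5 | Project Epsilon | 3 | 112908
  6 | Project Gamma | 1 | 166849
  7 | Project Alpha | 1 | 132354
SELECT name, budget FROM projects ORDER BY budget ASC LIMIT 2

Execution result:
name | budget
Project Zeta | 40202
Project Beta | 89584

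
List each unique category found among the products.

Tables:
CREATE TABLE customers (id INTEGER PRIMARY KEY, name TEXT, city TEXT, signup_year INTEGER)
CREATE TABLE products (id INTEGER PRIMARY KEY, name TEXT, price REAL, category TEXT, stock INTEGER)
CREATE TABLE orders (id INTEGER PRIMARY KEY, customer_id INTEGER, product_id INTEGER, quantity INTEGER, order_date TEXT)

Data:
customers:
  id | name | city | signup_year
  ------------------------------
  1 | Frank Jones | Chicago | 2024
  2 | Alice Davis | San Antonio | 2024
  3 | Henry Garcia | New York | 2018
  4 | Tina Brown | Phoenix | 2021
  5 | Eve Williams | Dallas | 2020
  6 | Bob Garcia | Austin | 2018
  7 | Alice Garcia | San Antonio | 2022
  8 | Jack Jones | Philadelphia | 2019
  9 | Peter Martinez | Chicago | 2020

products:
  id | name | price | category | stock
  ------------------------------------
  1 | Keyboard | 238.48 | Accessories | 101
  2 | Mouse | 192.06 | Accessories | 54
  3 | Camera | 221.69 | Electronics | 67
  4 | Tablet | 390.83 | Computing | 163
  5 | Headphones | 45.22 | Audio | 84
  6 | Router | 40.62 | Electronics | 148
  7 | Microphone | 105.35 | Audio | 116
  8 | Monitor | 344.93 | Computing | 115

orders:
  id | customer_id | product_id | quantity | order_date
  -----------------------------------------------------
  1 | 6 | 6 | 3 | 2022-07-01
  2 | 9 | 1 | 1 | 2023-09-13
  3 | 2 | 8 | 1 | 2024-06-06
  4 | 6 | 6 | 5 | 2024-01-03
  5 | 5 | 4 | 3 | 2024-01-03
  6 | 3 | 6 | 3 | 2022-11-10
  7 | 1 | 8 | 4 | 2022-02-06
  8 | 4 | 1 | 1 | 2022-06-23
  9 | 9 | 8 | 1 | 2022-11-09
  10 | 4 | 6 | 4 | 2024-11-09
SELECT DISTINCT category FROM products

Execution result:
category
Accessories
Electronics
Computing
Audio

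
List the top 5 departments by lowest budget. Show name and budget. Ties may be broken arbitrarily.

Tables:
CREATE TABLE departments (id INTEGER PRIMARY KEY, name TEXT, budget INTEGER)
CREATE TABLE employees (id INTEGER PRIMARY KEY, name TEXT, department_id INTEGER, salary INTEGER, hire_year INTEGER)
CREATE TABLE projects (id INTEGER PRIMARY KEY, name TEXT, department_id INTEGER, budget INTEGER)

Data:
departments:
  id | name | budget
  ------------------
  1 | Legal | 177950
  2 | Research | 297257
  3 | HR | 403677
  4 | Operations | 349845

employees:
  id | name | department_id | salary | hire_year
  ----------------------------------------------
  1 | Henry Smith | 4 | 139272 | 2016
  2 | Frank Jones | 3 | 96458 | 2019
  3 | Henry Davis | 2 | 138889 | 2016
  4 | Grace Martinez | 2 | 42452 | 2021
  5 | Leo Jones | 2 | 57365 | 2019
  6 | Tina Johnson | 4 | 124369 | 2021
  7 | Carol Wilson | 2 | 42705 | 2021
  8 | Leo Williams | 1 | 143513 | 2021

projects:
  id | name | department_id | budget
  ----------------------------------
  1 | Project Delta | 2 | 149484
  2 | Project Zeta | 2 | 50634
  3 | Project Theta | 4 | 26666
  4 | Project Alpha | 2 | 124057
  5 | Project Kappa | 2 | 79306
SELECT name, budget FROM departments ORDER BY budget ASC LIMIT 5

Execution result:
name | budget
Legal | 177950
Research | 297257
Operations | 349845
HR | 403677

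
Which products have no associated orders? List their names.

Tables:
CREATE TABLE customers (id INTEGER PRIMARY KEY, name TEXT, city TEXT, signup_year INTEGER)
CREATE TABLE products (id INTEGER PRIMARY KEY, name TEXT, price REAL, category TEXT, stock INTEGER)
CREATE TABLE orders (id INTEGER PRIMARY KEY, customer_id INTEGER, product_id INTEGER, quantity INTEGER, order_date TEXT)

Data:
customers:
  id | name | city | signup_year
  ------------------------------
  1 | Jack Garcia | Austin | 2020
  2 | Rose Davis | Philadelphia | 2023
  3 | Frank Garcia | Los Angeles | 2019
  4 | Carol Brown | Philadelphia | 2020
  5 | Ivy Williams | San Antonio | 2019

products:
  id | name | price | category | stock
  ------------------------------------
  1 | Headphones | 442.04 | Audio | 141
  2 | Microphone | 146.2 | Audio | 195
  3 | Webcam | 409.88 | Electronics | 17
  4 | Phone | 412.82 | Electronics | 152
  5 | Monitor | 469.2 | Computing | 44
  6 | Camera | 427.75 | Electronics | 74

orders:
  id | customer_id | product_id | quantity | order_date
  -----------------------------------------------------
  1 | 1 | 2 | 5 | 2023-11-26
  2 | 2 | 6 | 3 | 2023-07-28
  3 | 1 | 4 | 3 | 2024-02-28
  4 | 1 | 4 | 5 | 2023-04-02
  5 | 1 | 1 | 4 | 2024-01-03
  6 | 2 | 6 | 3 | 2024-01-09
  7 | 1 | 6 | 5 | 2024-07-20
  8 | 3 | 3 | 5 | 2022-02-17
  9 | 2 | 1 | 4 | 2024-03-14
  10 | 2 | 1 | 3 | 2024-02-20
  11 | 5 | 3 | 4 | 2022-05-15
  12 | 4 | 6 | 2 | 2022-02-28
SELECT p.name FROM products p LEFT JOIN orders c ON c.product_id = p.id WHERE c.id IS NULL

Execution result:
Monitor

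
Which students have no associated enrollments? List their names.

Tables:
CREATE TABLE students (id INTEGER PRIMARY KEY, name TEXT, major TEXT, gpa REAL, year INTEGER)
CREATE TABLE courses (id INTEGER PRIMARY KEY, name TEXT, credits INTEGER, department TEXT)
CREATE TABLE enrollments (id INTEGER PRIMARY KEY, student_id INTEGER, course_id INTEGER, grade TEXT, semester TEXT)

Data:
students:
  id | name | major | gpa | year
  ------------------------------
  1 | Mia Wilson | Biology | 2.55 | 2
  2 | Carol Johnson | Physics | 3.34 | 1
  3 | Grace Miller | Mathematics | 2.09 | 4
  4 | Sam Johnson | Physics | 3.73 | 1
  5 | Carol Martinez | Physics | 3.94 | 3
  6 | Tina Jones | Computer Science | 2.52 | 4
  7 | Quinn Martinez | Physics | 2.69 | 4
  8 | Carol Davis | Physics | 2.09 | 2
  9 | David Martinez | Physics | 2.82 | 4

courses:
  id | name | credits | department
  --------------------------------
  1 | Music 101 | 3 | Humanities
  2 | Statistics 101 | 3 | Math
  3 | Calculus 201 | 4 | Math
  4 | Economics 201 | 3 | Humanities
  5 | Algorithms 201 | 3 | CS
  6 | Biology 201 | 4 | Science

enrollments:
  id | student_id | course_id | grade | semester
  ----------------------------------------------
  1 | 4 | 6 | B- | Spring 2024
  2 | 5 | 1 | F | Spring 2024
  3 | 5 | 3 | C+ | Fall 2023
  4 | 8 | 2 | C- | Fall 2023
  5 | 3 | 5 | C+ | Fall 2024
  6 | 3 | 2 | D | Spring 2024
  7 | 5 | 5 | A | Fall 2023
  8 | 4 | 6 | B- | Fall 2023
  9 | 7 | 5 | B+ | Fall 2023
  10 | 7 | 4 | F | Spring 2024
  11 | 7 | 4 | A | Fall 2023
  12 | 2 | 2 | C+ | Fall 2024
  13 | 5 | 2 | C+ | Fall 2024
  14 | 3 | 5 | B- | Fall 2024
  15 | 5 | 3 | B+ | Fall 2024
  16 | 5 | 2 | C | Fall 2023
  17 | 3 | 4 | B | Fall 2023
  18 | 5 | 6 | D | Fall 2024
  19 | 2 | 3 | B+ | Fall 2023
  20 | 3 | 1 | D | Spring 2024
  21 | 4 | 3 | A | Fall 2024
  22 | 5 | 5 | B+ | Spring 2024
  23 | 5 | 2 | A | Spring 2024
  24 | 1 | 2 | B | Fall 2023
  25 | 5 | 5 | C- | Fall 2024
SELECT p.name FROM students p LEFT JOIN enrollments c ON c.student_id = p.id WHERE c.id IS NULL

Execution result:
name
Tina Jones
David Martinez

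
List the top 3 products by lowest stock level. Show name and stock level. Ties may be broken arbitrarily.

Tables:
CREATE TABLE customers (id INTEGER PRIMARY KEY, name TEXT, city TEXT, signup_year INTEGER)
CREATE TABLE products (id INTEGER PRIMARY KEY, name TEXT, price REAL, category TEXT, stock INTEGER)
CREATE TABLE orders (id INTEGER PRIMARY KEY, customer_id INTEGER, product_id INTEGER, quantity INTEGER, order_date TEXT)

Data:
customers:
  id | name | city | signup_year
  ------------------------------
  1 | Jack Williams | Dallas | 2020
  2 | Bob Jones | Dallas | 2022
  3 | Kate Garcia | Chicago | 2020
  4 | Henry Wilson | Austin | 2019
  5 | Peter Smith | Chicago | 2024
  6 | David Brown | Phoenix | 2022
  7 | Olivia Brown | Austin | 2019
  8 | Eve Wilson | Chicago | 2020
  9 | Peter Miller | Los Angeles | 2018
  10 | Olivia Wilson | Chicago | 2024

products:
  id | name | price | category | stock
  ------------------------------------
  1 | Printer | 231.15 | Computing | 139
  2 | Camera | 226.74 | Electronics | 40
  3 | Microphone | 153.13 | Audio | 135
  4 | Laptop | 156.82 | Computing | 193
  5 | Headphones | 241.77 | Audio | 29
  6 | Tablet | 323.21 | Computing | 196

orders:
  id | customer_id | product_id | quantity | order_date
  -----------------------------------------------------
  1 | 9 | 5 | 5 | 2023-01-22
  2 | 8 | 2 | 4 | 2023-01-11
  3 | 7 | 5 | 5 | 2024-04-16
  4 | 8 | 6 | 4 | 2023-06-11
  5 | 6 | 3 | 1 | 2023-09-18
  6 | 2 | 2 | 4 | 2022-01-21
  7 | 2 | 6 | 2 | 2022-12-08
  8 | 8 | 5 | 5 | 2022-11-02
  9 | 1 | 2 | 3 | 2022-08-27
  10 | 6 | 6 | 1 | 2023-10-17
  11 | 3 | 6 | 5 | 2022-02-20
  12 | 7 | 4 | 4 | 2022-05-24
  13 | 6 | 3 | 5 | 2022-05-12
SELECT name, stock FROM products ORDER BY stock ASC LIMIT 3

Execution result:
name | stock
Headphones | 29
Camera | 40
Microphone | 135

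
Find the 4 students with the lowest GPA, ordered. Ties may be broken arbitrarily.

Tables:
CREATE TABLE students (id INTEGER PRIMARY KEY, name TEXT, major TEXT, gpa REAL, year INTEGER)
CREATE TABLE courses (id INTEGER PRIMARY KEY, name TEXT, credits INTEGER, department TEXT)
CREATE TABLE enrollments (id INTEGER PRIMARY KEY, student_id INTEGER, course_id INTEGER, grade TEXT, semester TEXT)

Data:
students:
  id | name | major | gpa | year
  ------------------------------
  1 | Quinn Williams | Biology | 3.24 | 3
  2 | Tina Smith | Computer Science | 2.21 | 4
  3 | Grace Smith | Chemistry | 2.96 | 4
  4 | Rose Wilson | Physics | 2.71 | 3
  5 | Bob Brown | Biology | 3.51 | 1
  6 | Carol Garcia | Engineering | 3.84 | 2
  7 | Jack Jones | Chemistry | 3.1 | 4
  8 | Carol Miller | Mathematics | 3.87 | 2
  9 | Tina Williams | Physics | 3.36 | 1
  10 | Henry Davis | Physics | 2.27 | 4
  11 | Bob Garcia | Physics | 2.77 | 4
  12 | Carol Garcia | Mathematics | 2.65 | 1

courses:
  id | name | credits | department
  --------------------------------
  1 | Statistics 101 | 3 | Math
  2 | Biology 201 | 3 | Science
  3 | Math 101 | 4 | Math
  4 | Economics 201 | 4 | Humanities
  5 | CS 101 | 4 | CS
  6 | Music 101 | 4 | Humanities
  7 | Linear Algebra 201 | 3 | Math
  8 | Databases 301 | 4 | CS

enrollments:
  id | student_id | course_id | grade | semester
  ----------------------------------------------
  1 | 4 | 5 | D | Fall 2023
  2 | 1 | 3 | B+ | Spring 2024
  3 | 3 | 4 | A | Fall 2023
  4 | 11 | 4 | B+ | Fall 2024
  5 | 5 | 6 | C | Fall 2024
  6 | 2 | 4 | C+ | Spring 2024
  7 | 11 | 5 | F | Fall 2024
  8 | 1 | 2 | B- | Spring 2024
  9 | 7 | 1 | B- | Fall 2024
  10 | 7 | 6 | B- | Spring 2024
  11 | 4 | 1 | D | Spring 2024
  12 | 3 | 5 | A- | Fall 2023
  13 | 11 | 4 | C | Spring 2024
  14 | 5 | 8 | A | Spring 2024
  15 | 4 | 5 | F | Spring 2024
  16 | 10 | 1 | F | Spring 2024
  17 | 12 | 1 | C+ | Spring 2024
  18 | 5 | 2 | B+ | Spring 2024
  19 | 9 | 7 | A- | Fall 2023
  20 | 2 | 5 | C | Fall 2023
SELECT name, gpa FROM students ORDER BY gpa ASC LIMIT 4

Execution result:
name | gpa
Tina Smith | 2.21
Henry Davis | 2.27
Carol Garcia | 2.65
Rose Wilson | 2.71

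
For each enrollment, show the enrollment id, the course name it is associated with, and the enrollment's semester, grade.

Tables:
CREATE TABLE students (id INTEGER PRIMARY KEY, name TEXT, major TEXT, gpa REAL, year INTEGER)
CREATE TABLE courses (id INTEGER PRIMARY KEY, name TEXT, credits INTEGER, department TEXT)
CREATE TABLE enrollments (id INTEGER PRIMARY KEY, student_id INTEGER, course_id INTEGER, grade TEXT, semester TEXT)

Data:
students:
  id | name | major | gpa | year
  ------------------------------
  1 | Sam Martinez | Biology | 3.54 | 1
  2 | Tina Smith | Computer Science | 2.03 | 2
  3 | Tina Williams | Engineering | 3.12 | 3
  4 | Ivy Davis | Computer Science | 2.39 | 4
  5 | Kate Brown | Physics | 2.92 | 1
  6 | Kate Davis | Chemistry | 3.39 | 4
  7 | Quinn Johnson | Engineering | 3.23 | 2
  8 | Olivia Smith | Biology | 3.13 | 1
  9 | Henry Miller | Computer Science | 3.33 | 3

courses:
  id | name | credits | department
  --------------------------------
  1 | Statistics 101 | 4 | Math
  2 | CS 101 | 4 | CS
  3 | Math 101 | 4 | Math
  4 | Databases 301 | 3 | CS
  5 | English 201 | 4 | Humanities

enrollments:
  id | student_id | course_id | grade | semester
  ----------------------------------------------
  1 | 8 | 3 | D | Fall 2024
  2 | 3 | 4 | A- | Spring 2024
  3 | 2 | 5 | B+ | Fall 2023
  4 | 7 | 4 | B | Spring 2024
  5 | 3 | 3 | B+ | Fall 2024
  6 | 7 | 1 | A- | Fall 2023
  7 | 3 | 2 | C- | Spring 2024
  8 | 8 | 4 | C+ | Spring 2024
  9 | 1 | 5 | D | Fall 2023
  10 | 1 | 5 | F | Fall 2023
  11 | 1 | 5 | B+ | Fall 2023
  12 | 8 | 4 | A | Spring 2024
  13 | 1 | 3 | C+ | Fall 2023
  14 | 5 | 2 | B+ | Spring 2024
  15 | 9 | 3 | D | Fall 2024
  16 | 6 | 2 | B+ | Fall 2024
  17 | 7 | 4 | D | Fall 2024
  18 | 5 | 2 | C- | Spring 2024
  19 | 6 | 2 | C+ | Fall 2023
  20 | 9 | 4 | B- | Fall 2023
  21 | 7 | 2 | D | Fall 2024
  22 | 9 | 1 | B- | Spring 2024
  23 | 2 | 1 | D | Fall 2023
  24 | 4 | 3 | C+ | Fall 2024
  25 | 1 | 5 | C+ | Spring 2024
SELECT c.id, p.name AS course, c.semester, c.grade FROM enrollments c JOIN courses p ON c.course_id = p.id

Execution result:
id | course | semester | grade
1 | Math 101 | Fall 2024 | D
2 | Databases 301 | Spring 2024 | A-
3 | English 201 | Fall 2023 | B+
4 | Databases 301 | Spring 2024 | B
5 | Math 101 | Fall 2024 | B+
6 | Statistics 101 | Fall 2023 | A-
7 | CS 101 | Spring 2024 | C-
8 | Databases 301 | Spring 2024 | C+
9 | English 201 | Fall 2023 | D
10 | English 201 | Fall 2023 | F
11 | English 201 | Fall 2023 | B+
12 | Databases 301 | Spring 2024 | A
13 | Math 101 | Fall 2023 | C+
14 | CS 101 | Spring 2024 | B+
15 | Math 101 | Fall 2024 | D
16 | CS 101 | Fall 2024 | B+
17 | Databases 301 | Fall 2024 | D
18 | CS 101 | Spring 2024 | C-
19 | CS 101 | Fall 2023 | C+
20 | Databases 301 | Fall 2023 | B-
21 | CS 101 | Fall 2024 | D
22 | Statistics 101 | Spring 2024 | B-
23 | Statistics 101 | Fall 2023 | D
24 | Math 101 | Fall 2024 | C+
25 | English 201 | Spring 2024 | C+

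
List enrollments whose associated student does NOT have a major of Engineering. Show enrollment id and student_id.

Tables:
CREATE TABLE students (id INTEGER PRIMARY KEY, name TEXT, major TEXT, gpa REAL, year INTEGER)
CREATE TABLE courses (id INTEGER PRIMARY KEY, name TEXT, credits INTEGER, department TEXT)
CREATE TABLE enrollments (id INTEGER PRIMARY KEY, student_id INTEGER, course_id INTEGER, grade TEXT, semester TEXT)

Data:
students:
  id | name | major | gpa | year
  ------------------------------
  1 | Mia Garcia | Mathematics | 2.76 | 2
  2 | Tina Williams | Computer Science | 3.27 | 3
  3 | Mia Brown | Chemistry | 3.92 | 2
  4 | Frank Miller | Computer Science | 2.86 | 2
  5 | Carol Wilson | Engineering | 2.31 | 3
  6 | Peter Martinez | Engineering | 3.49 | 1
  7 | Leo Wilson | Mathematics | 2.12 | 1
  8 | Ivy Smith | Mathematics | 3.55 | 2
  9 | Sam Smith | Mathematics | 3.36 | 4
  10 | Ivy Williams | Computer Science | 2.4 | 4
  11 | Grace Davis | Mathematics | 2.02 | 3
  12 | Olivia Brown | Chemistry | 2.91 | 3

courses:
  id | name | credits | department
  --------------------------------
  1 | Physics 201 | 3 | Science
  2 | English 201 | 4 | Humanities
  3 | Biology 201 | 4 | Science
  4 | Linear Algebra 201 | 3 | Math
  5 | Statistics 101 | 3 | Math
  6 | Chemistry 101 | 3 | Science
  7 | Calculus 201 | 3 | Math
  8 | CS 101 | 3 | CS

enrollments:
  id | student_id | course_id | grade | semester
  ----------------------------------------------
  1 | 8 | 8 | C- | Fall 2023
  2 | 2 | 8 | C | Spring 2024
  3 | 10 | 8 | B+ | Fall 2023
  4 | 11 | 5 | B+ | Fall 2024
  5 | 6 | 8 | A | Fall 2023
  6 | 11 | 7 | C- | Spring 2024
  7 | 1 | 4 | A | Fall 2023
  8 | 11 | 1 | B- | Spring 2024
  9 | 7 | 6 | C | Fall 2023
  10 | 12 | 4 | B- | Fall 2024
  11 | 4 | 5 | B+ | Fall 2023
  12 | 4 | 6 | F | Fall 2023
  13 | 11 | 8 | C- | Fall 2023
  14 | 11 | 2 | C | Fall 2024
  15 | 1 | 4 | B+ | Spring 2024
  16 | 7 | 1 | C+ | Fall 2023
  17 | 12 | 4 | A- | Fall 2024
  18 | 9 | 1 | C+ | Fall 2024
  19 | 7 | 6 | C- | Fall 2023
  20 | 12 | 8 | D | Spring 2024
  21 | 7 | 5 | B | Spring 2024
SELECT id, student_id FROM enrollments WHERE student_id NOT IN (SELECT id FROM students WHERE major = 'Engineering')

Execution result:
id | student_id
1 | 8
2 | 2
3 | 10
4 | 11
6 | 11
7 | 1
8 | 11
9 | 7
10 | 12
11 | 4
12 | 4
13 | 11
14 | 11
15 | 1
16 | 7
17 | 12
18 | 9
19 | 7
20 | 12
21 | 7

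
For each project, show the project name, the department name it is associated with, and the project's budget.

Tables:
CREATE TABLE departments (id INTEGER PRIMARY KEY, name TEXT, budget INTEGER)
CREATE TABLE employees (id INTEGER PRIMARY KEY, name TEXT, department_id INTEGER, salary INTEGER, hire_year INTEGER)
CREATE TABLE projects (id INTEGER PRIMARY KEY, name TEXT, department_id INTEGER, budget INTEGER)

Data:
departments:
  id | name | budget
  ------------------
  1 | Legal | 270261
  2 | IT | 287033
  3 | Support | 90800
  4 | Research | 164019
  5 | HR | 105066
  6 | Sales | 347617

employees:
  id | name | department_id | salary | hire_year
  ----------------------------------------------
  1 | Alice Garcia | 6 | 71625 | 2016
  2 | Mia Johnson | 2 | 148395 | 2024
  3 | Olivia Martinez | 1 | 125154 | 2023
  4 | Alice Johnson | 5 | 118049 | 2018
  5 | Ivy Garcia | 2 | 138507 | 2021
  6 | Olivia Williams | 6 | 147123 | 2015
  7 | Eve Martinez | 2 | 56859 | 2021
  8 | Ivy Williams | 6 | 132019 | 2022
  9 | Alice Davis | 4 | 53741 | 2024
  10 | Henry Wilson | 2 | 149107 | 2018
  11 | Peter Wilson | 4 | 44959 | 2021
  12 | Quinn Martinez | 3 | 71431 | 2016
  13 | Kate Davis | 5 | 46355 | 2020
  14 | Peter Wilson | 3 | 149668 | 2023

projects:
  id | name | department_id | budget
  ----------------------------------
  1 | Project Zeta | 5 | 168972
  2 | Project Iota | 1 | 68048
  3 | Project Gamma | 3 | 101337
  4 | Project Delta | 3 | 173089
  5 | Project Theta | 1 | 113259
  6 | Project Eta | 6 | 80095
SELECT c.name, p.name AS department, c.budget FROM projects c JOIN departments p ON c.department_id = p.id

Execution result:
name | department | budget
Project Zeta | HR | 168972
Project Iota | Legal | 68048
Project Gamma | Support | 101337
Project Delta | Support | 173089
Project Theta | Legal | 113259
Project Eta | Sales | 80095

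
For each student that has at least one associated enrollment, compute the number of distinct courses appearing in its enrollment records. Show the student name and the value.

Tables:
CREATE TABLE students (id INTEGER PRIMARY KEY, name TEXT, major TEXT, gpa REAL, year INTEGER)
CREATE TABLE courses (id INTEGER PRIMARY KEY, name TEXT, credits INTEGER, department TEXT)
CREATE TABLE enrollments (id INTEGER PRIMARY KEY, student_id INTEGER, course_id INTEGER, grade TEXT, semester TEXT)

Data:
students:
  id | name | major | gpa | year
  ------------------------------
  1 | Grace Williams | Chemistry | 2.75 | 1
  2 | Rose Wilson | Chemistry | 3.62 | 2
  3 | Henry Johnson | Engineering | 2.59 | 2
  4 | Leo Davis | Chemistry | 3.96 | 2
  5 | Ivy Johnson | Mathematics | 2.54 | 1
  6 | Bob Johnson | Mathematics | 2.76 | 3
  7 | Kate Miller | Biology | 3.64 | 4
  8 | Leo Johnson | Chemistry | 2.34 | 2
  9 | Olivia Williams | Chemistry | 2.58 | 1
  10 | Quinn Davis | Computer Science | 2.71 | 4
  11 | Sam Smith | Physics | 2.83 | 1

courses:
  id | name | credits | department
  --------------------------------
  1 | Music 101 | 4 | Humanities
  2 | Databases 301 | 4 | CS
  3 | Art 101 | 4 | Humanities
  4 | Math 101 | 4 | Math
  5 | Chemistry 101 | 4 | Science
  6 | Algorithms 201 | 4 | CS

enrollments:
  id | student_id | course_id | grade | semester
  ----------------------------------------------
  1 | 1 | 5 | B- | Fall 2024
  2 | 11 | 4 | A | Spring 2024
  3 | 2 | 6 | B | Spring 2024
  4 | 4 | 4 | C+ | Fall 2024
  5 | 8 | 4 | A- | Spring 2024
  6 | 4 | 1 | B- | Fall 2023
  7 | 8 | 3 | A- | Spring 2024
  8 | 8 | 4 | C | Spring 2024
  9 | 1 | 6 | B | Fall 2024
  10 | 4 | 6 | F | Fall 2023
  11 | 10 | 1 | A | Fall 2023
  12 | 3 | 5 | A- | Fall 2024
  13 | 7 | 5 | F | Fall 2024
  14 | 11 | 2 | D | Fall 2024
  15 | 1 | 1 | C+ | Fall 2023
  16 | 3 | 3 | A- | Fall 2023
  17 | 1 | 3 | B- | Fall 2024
SELECT p.name, COUNT(DISTINCT c.course_id) AS distinct_course_count FROM enrollments c JOIN students p ON c.student_id = p.id GROUP BY p.id, p.name

Execution result:
name | distinct_course_count
Grace Williams | 4
Rose Wilson | 1
Henry Johnson | 2
Leo Davis | 3
Kate Miller | 1
Leo Johnson | 2
Quinn Davis | 1
Sam Smith | 2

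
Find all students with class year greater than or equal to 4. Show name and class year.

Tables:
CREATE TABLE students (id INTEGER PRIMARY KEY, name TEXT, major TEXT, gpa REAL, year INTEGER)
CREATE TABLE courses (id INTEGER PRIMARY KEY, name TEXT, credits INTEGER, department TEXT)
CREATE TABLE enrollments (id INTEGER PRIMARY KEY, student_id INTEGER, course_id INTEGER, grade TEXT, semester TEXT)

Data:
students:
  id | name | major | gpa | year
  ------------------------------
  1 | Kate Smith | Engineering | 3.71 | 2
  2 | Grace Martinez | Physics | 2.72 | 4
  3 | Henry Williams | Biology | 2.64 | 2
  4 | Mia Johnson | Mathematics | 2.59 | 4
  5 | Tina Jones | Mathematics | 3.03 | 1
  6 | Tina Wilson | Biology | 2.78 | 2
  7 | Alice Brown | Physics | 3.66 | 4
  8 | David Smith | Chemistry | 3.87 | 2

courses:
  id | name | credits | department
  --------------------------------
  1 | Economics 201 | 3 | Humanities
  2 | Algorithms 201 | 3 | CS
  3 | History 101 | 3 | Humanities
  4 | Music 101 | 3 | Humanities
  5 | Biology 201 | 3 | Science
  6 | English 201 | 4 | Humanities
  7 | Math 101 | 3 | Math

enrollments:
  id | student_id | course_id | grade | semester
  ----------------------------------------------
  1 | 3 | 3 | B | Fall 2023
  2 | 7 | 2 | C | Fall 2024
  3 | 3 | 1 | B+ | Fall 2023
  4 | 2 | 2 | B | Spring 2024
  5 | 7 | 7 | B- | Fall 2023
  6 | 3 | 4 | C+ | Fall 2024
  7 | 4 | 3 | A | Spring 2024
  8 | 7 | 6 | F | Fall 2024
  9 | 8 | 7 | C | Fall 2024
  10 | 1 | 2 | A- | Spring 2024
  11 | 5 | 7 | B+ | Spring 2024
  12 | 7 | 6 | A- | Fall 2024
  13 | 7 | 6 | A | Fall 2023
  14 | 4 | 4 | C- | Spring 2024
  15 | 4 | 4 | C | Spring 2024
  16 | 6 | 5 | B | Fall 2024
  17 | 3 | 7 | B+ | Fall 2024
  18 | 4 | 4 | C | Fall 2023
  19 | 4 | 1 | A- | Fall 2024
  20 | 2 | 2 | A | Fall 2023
SELECT name, year FROM students WHERE year >= 4

Execution result:
name | year
Grace Martinez | 4
Mia Johnson | 4
Alice Brown | 4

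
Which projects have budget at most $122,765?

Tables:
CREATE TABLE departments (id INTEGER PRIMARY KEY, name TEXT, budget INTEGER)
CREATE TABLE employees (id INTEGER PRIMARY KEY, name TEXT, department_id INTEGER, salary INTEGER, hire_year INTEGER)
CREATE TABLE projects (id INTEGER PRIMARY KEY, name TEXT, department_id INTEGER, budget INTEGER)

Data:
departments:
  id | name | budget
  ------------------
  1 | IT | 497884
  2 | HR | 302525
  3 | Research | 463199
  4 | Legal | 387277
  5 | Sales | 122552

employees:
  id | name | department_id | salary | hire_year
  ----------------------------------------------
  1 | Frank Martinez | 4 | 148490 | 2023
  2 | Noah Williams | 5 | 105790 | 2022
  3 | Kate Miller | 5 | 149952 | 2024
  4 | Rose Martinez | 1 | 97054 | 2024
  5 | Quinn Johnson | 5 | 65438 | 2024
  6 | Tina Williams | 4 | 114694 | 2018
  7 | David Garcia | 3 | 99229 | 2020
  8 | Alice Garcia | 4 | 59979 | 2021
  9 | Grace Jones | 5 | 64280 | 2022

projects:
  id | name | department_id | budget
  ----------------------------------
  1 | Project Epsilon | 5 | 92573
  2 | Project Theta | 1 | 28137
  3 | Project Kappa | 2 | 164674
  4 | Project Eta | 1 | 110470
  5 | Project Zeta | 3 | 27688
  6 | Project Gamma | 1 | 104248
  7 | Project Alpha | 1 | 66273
SELECT name, budget FROM projects WHERE budget <= 122765

Execution result:
name | budget
Project Epsilon | 92573
Project Theta | 28137
Project Eta | 110470
Project Zeta | 27688
Project Gamma | 104248
Project Alpha | 66273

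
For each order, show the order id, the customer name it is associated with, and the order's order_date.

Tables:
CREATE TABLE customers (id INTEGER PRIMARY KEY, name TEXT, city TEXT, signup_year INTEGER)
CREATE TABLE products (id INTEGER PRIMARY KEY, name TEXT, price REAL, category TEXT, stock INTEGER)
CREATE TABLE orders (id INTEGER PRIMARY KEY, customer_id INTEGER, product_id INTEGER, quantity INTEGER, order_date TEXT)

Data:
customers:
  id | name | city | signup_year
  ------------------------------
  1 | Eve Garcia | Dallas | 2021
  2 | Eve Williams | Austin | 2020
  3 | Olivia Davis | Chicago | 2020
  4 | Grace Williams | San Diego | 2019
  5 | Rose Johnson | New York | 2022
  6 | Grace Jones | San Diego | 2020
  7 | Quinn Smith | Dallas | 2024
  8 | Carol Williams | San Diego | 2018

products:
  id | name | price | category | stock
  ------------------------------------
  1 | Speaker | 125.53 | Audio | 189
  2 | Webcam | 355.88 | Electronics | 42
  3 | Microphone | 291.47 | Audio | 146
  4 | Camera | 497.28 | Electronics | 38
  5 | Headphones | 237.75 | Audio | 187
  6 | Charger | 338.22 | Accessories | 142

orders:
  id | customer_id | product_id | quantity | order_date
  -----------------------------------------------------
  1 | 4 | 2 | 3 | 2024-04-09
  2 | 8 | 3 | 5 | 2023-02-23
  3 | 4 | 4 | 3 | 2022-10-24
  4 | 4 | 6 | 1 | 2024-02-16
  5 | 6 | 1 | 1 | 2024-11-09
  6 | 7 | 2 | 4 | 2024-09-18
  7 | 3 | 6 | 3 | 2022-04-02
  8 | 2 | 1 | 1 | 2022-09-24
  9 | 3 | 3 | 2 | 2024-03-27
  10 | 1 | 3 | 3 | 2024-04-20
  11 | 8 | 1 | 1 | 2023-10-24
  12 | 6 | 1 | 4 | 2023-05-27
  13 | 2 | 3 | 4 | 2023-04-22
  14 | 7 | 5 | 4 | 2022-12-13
SELECT c.id, p.name AS customer, c.order_date FROM orders c JOIN customers p ON c.customer_id = p.id

Execution result:
id | customer | order_date
1 | Grace Williams | 2024-04-09
2 | Carol Williams | 2023-02-23
3 | Grace Williams | 2022-10-24
4 | Grace Williams | 2024-02-16
5 | Grace Jones | 2024-11-09
6 | Quinn Smith | 2024-09-18
7 | Olivia Davis | 2022-04-02
8 | Eve Williams | 2022-09-24
9 | Olivia Davis | 2024-03-27
10 | Eve Garcia | 2024-04-20
11 | Carol Williams | 2023-10-24
12 | Grace Jones | 2023-05-27
13 | Eve Williams | 2023-04-22
14 | Quinn Smith | 2022-12-13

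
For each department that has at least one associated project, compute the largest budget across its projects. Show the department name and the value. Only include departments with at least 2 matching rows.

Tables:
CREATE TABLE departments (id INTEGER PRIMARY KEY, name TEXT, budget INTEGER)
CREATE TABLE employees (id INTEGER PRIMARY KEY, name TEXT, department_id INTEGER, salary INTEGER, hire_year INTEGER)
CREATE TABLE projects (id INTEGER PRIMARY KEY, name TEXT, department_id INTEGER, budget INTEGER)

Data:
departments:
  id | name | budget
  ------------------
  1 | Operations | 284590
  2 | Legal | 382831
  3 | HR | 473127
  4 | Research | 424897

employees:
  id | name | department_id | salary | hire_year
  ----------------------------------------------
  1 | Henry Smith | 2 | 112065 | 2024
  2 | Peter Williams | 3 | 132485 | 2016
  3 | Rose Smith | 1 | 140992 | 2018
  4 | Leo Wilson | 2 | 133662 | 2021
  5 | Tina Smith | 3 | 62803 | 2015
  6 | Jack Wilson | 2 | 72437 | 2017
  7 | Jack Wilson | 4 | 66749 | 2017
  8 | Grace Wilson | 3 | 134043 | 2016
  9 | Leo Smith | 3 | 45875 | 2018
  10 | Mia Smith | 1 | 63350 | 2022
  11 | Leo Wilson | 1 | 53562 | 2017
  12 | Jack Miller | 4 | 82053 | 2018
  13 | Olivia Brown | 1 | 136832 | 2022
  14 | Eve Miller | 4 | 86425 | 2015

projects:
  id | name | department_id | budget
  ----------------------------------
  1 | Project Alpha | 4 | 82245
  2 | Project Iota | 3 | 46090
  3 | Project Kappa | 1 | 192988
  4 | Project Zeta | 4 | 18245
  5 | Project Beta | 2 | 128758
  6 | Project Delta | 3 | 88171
SELECT p.name, MAX(c.budget) AS max_budget FROM projects c JOIN departments p ON c.department_id = p.id GROUP BY p.id, p.name HAVING COUNT(*) >= 2

Execution result:
name | max_budget
HR | 88171
Research | 82245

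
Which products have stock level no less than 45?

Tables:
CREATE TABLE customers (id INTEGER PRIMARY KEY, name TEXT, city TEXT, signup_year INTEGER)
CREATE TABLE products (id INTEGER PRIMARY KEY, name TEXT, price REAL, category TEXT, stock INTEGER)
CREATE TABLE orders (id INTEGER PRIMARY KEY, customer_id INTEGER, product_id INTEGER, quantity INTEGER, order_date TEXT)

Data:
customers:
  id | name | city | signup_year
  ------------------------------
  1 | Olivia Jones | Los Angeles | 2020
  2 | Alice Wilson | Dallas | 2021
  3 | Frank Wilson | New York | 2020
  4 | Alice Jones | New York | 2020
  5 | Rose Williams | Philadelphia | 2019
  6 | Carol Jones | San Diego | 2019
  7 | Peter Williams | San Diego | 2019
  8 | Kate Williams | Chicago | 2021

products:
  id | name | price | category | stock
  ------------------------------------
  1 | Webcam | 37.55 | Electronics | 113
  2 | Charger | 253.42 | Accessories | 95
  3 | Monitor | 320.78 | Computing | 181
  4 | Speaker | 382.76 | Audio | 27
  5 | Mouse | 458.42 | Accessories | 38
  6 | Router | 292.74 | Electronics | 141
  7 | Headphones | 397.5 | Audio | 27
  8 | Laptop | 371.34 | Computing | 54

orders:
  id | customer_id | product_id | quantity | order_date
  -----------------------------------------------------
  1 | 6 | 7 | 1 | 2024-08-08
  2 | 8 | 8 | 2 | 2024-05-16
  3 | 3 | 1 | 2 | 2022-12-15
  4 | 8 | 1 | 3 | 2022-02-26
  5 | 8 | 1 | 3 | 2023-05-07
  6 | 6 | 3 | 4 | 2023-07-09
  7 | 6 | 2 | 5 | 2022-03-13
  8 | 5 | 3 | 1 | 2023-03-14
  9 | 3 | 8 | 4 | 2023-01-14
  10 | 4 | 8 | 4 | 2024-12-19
SELECT name, stock FROM products WHERE stock >= 45

Execution result:
name | stock
Webcam | 113
Charger | 95
Monitor | 181
Router | 141
Laptop | 54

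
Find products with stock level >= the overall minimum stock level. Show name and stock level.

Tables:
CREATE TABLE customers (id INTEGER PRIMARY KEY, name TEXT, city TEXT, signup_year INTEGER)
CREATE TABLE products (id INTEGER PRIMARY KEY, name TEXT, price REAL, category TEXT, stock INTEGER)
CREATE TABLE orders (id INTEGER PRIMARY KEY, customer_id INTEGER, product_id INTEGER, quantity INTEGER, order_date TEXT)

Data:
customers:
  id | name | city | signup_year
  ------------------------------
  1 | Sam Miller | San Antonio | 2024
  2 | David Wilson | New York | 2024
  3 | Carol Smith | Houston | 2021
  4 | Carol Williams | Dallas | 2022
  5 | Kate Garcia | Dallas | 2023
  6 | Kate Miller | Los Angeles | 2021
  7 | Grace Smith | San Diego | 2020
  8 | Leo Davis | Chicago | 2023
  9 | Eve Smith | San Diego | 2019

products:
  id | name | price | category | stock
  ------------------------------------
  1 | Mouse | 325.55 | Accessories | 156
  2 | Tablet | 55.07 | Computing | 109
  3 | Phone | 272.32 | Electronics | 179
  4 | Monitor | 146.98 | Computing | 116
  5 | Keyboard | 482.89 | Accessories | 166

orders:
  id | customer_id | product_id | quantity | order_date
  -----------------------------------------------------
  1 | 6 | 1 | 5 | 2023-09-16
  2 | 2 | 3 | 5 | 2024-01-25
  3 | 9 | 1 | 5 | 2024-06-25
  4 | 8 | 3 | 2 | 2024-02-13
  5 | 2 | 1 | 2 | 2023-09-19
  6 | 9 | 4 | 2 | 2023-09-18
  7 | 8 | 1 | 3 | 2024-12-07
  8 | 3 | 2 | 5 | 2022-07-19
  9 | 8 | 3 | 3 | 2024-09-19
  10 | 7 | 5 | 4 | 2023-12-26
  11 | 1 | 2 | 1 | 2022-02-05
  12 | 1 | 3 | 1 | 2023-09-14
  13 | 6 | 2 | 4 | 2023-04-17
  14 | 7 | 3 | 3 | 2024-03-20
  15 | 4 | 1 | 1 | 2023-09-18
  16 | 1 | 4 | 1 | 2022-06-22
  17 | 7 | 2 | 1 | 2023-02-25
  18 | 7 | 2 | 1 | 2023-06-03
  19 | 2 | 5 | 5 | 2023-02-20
SELECT name, stock FROM products WHERE stock >= (SELECT MIN(stock) FROM products)

Execution result:
name | stock
Mouse | 156
Tablet | 109
Phone | 179
Monitor | 116
Keyboard | 166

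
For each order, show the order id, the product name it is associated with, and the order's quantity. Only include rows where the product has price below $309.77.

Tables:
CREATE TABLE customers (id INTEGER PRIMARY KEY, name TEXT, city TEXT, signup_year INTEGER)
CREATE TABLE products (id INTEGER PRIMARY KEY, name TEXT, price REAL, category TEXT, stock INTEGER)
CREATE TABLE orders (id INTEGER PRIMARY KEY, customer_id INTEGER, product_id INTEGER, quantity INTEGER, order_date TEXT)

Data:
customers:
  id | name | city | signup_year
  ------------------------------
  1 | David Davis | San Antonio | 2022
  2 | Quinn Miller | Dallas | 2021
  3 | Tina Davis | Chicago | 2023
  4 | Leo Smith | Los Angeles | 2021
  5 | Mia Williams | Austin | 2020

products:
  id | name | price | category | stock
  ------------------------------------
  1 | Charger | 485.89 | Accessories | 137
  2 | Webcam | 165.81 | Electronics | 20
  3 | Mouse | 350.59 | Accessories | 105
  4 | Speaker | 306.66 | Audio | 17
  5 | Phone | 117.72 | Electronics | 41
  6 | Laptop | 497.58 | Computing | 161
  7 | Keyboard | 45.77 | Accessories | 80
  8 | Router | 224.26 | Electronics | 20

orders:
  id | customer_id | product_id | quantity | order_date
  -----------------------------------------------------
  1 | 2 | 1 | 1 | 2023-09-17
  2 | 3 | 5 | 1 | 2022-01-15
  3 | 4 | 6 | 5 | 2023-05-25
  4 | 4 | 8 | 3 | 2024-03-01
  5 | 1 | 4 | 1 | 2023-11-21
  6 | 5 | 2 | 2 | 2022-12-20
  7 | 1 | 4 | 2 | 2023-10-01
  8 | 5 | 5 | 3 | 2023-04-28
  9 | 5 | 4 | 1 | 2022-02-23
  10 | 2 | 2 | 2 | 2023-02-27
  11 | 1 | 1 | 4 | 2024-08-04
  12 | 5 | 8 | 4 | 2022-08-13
SELECT c.id, p.name AS product, c.quantity FROM orders c JOIN products p ON c.product_id = p.id WHERE p.price < 309.77

Execution result:
id | product | quantity
2 | Phone | 1
4 | Router | 3
5 | Speaker | 1
6 | Webcam | 2
7 | Speaker | 2
8 | Phone | 3
9 | Speaker | 1
10 | Webcam | 2
12 | Router | 4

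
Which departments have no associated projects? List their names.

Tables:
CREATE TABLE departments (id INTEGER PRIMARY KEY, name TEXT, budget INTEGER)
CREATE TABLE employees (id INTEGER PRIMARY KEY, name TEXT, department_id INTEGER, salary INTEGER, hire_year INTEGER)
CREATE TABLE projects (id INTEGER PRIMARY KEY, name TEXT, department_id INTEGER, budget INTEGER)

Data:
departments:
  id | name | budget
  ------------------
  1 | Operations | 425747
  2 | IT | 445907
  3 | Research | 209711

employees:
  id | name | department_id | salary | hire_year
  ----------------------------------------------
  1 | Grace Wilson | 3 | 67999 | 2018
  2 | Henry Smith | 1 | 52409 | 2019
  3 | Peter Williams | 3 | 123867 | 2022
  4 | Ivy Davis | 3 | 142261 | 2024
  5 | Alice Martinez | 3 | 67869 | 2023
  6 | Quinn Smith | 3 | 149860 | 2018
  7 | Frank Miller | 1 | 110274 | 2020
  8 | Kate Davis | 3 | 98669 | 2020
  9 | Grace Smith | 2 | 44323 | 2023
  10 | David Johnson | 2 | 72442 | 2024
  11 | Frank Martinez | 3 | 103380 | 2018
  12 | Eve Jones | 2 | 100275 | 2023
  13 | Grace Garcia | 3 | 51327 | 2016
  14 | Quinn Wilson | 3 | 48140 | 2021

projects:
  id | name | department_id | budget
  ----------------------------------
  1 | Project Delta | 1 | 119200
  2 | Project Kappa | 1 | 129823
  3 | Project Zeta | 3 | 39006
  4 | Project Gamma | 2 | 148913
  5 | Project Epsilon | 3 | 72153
SELECT p.name FROM departments p LEFT JOIN projects c ON c.department_id = p.id WHERE c.id IS NULL

Execution result:
(no rows)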